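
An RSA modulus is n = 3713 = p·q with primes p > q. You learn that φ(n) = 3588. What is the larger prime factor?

79

φ(n) = (p−1)(q−1) = n − (p+q) + 1, so p + q = 3713 − 3588 + 1 = 126.
p and q are the roots of t² − 126t + 3713 = 0.
Discriminant: 126² − 4·3713 = 15876 − 14852 = 1024; √1024 = 32.
q = (126 − 32)/2 = 47, p = (126 + 32)/2 = 79.
Check: 47 · 79 = 3713.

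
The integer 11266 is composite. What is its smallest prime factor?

11266 is even: 2 divides it.

2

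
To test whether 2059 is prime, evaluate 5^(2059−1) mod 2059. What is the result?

5^1 ≡ 5 (mod 2059)
5^2 ≡ 5^2 = 25 ≡ 25 (mod 2059)
5^4 ≡ 25^2 = 625 ≡ 625 (mod 2059)
5^8 ≡ 625^2 = 390625 ≡ 1474 (mod 2059)
5^16 ≡ 1474^2 = 2172676 ≡ 431 (mod 2059)
5^32 ≡ 431^2 = 185761 ≡ 451 (mod 2059)
5^64 ≡ 451^2 = 203401 ≡ 1619 (mod 2059)
5^128 ≡ 1619^2 = 2621161 ≡ 54 (mod 2059)
5^256 ≡ 54^2 = 2916 ≡ 857 (mod 2059)
5^512 ≡ 857^2 = 734449 ≡ 1445 (mod 2059)
5^1024 ≡ 1445^2 = 2088025 ≡ 199 (mod 2059)
5^2048 ≡ 199^2 = 39601 ≡ 480 (mod 2059)
2058 = 2048 + 8 + 2 in binary powers of 2.
So 5^2058 ≡ 480 · 1474 · 25 ≡ 1190 (mod 2059).
Since 1190 ≠ 1, base 5 is a Fermat witness: 2059 is composite.

1190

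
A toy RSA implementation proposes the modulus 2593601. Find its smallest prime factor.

2593601 is odd.
Digit sum 26, not divisible by 3.
Ends in 1: not divisible by 5.
7: 2593601 = 7·370514 + 3
11: 2593601 = 11·235781 + 10
13: 2593601 = 13·199507 + 10
17: 2593601 = 17·152564 + 13
19: 2593601 = 19·136505 + 6
23: 2593601 = 23·112765 + 6
29: 2593601 = 29·89434 + 15
31: 2593601 = 31·83664 + 17
37: 2593601 = 37·70097 + 12
41: 2593601 = 41·63258 + 23
43: 2593601 = 43·60316 + 13
47: 2593601 = 47·55183

47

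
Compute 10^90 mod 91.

10^1 ≡ 10 (mod 91)
10^2 ≡ 10^2 = 100 ≡ 9 (mod 91)
10^4 ≡ 9^2 = 81 ≡ 81 (mod 91)
10^8 ≡ 81^2 = 6561 ≡ 9 (mod 91)
10^16 ≡ 9^2 = 81 ≡ 81 (mod 91)
10^32 ≡ 81^2 = 6561 ≡ 9 (mod 91)
10^64 ≡ 9^2 = 81 ≡ 81 (mod 91)
90 = 64 + 16 + 8 + 2 in binary powers of 2.
So 10^90 ≡ 81 · 81 · 9 · 9 ≡ 1 (mod 91).
Since the result is 1, base 10 gives no evidence that 91 is composite.

1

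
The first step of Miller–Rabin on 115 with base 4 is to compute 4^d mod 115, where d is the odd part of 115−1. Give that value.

39

115 − 1 = 114 = 2^1 · 57, so d = 57.
4^1 ≡ 4 (mod 115)
4^2 ≡ 4^2 = 16 ≡ 16 (mod 115)
4^4 ≡ 16^2 = 256 ≡ 26 (mod 115)
4^8 ≡ 26^2 = 676 ≡ 101 (mod 115)
4^16 ≡ 101^2 = 10201 ≡ 81 (mod 115)
4^32 ≡ 81^2 = 6561 ≡ 6 (mod 115)
57 = 32 + 16 + 8 + 1 in binary powers of 2.
So 4^57 ≡ 6 · 81 · 101 · 4 ≡ 39 (mod 115).
Squaring chain: 39; never reaches −1, so base 4 is a Miller–Rabin witness that 115 is composite.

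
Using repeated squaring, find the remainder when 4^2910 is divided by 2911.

4^1 ≡ 4 (mod 2911)
4^2 ≡ 4^2 = 16 ≡ 16 (mod 2911)
4^4 ≡ 16^2 = 256 ≡ 256 (mod 2911)
4^8 ≡ 256^2 = 65536 ≡ 1494 (mod 2911)
4^16 ≡ 1494^2 = 2232036 ≡ 2210 (mod 2911)
4^32 ≡ 2210^2 = 4884100 ≡ 2353 (mod 2911)
4^64 ≡ 2353^2 = 5536609 ≡ 2798 (mod 2911)
4^128 ≡ 2798^2 = 7828804 ≡ 1125 (mod 2911)
4^256 ≡ 1125^2 = 1265625 ≡ 2251 (mod 2911)
4^512 ≡ 2251^2 = 5067001 ≡ 1861 (mod 2911)
4^1024 ≡ 1861^2 = 3463321 ≡ 2142 (mod 2911)
4^2048 ≡ 2142^2 = 4588164 ≡ 428 (mod 2911)
2910 = 2048 + 512 + 256 + 64 + 16 + 8 + 4 + 2 in binary powers of 2.
So 4^2910 ≡ 428 · 1861 · 2251 · 2798 · 2210 · 1494 · 256 · 16 ≡ 1805 (mod 2911).
Since 1805 ≠ 1, base 4 is a Fermat witness: 2911 is composite.

1805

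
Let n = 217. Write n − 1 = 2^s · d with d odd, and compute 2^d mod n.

190

217 − 1 = 216 = 2^3 · 27, so d = 27.
2^1 ≡ 2 (mod 217)
2^2 ≡ 2^2 = 4 ≡ 4 (mod 217)
2^4 ≡ 4^2 = 16 ≡ 16 (mod 217)
2^8 ≡ 16^2 = 256 ≡ 39 (mod 217)
2^16 ≡ 39^2 = 1521 ≡ 2 (mod 217)
27 = 16 + 8 + 2 + 1 in binary powers of 2.
So 2^27 ≡ 2 · 39 · 4 · 2 ≡ 190 (mod 217).
Squaring chain: 190 → 78 → 8; never reaches −1, so base 2 is a Miller–Rabin witness that 217 is composite.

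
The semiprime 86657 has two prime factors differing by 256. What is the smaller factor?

Since p = q + 256, we have 86657 = q(q + 256), so q² + 256q − 86657 = 0.
Discriminant: 256² + 4·86657 = 65536 + 346628 = 412164; √412164 = 642.
q = (−256 + 642)/2 = 193, and p = q + 256 = 449.
Check: 193 · 449 = 86657.

193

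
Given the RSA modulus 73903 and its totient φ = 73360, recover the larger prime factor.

281

φ(n) = (p−1)(q−1) = n − (p+q) + 1, so p + q = 73903 − 73360 + 1 = 544.
p and q are the roots of t² − 544t + 73903 = 0.
Discriminant: 544² − 4·73903 = 295936 − 295612 = 324; √324 = 18.
q = (544 − 18)/2 = 263, p = (544 + 18)/2 = 281.
Check: 263 · 281 = 73903.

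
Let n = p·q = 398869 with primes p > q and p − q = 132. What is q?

569

Since p = q + 132, we have 398869 = q(q + 132), so q² + 132q − 398869 = 0.
Discriminant: 132² + 4·398869 = 17424 + 1595476 = 1612900; √1612900 = 1270.
q = (−132 + 1270)/2 = 569, and p = q + 132 = 701.
Check: 569 · 701 = 398869.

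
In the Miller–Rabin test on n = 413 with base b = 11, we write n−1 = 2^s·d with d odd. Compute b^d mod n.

165

413 − 1 = 412 = 2^2 · 103, so d = 103.
11^1 ≡ 11 (mod 413)
11^2 ≡ 11^2 = 121 ≡ 121 (mod 413)
11^4 ≡ 121^2 = 14641 ≡ 186 (mod 413)
11^8 ≡ 186^2 = 34596 ≡ 317 (mod 413)
11^16 ≡ 317^2 = 100489 ≡ 130 (mod 413)
11^32 ≡ 130^2 = 16900 ≡ 380 (mod 413)
11^64 ≡ 380^2 = 144400 ≡ 263 (mod 413)
103 = 64 + 32 + 4 + 2 + 1 in binary powers of 2.
So 11^103 ≡ 263 · 380 · 186 · 121 · 11 ≡ 165 (mod 413).
Squaring chain: 165 → 380; never reaches −1, so base 11 is a Miller–Rabin witness that 413 is composite.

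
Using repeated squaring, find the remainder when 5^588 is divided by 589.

5^1 ≡ 5 (mod 589)
5^2 ≡ 5^2 = 25 ≡ 25 (mod 589)
5^4 ≡ 25^2 = 625 ≡ 36 (mod 589)
5^8 ≡ 36^2 = 1296 ≡ 118 (mod 589)
5^16 ≡ 118^2 = 13924 ≡ 377 (mod 589)
5^32 ≡ 377^2 = 142129 ≡ 180 (mod 589)
5^64 ≡ 180^2 = 32400 ≡ 5 (mod 589)
5^128 ≡ 5^2 = 25 ≡ 25 (mod 589)
5^256 ≡ 25^2 = 625 ≡ 36 (mod 589)
5^512 ≡ 36^2 = 1296 ≡ 118 (mod 589)
588 = 512 + 64 + 8 + 4 in binary powers of 2.
So 5^588 ≡ 118 · 5 · 118 · 36 ≡ 125 (mod 589).
Since 125 ≠ 1, base 5 is a Fermat witness: 589 is composite.

125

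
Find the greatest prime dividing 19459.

19459 = 11 · 1769
1769 = 29 · 61
61 is prime.
So 19459 = 11 · 29 · 61; the largest prime factor is 61.

61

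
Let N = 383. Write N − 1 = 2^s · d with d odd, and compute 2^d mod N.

383 − 1 = 382 = 2^1 · 191, so d = 191.
2^1 ≡ 2 (mod 383)
2^2 ≡ 2^2 = 4 ≡ 4 (mod 383)
2^4 ≡ 4^2 = 16 ≡ 16 (mod 383)
2^8 ≡ 16^2 = 256 ≡ 256 (mod 383)
2^16 ≡ 256^2 = 65536 ≡ 43 (mod 383)
2^32 ≡ 43^2 = 1849 ≡ 317 (mod 383)
2^64 ≡ 317^2 = 100489 ≡ 143 (mod 383)
2^128 ≡ 143^2 = 20449 ≡ 150 (mod 383)
191 = 128 + 32 + 16 + 8 + 4 + 2 + 1 in binary powers of 2.
So 2^191 ≡ 150 · 317 · 43 · 256 · 16 · 4 · 2 ≡ 1 (mod 383).
Since 2^d ≡ 1 (mod 383), base 2 does not prove 383 composite.

1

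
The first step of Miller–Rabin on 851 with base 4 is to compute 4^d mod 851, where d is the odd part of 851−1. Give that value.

851 − 1 = 850 = 2^1 · 425, so d = 425.
4^1 ≡ 4 (mod 851)
4^2 ≡ 4^2 = 16 ≡ 16 (mod 851)
4^4 ≡ 16^2 = 256 ≡ 256 (mod 851)
4^8 ≡ 256^2 = 65536 ≡ 9 (mod 851)
4^16 ≡ 9^2 = 81 ≡ 81 (mod 851)
4^32 ≡ 81^2 = 6561 ≡ 604 (mod 851)
4^64 ≡ 604^2 = 364816 ≡ 588 (mod 851)
4^128 ≡ 588^2 = 345744 ≡ 238 (mod 851)
4^256 ≡ 238^2 = 56644 ≡ 478 (mod 851)
425 = 256 + 128 + 32 + 8 + 1 in binary powers of 2.
So 4^425 ≡ 478 · 238 · 604 · 9 · 4 ≡ 169 (mod 851).
Squaring chain: 169; never reaches −1, so base 4 is a Miller–Rabin witness that 851 is composite.

169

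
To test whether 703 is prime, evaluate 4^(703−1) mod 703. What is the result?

4^1 ≡ 4 (mod 703)
4^2 ≡ 4^2 = 16 ≡ 16 (mod 703)
4^4 ≡ 16^2 = 256 ≡ 256 (mod 703)
4^8 ≡ 256^2 = 65536 ≡ 157 (mod 703)
4^16 ≡ 157^2 = 24649 ≡ 44 (mod 703)
4^32 ≡ 44^2 = 1936 ≡ 530 (mod 703)
4^64 ≡ 530^2 = 280900 ≡ 403 (mod 703)
4^128 ≡ 403^2 = 162409 ≡ 16 (mod 703)
4^256 ≡ 16^2 = 256 ≡ 256 (mod 703)
4^512 ≡ 256^2 = 65536 ≡ 157 (mod 703)
702 = 512 + 128 + 32 + 16 + 8 + 4 + 2 in binary powers of 2.
So 4^702 ≡ 157 · 16 · 530 · 44 · 157 · 256 · 16 ≡ 1 (mod 703).
Since the result is 1, base 4 gives no evidence that 703 is composite.

1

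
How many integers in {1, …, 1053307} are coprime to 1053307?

Factor: 1053307 = 67 · 79 · 199.
φ(1053307) = (67−1) · (79−1) · (199−1) = 66 · 78 · 198 = 1019304.

1019304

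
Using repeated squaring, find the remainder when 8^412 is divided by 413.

8^1 ≡ 8 (mod 413)
8^2 ≡ 8^2 = 64 ≡ 64 (mod 413)
8^4 ≡ 64^2 = 4096 ≡ 379 (mod 413)
8^8 ≡ 379^2 = 143641 ≡ 330 (mod 413)
8^16 ≡ 330^2 = 108900 ≡ 281 (mod 413)
8^32 ≡ 281^2 = 78961 ≡ 78 (mod 413)
8^64 ≡ 78^2 = 6084 ≡ 302 (mod 413)
8^128 ≡ 302^2 = 91204 ≡ 344 (mod 413)
8^256 ≡ 344^2 = 118336 ≡ 218 (mod 413)
412 = 256 + 128 + 16 + 8 + 4 in binary powers of 2.
So 8^412 ≡ 218 · 344 · 281 · 330 · 379 ≡ 302 (mod 413).
Since 302 ≠ 1, base 8 is a Fermat witness: 413 is composite.

302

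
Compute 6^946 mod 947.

1

6^1 ≡ 6 (mod 947)
6^2 ≡ 6^2 = 36 ≡ 36 (mod 947)
6^4 ≡ 36^2 = 1296 ≡ 349 (mod 947)
6^8 ≡ 349^2 = 121801 ≡ 585 (mod 947)
6^16 ≡ 585^2 = 342225 ≡ 358 (mod 947)
6^32 ≡ 358^2 = 128164 ≡ 319 (mod 947)
6^64 ≡ 319^2 = 101761 ≡ 432 (mod 947)
6^128 ≡ 432^2 = 186624 ≡ 65 (mod 947)
6^256 ≡ 65^2 = 4225 ≡ 437 (mod 947)
6^512 ≡ 437^2 = 190969 ≡ 622 (mod 947)
946 = 512 + 256 + 128 + 32 + 16 + 2 in binary powers of 2.
So 6^946 ≡ 622 · 437 · 65 · 319 · 358 · 36 ≡ 1 (mod 947).
Since the result is 1, base 6 gives no evidence that 947 is composite.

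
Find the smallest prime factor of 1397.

1397 is odd.
Digit sum 20, not divisible by 3.
Ends in 7: not divisible by 5.
7: 1397 = 7·199 + 4
11: 1397 = 11·127

11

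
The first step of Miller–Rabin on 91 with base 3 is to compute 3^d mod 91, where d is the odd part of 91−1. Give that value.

91 − 1 = 90 = 2^1 · 45, so d = 45.
3^1 ≡ 3 (mod 91)
3^2 ≡ 3^2 = 9 ≡ 9 (mod 91)
3^4 ≡ 9^2 = 81 ≡ 81 (mod 91)
3^8 ≡ 81^2 = 6561 ≡ 9 (mod 91)
3^16 ≡ 9^2 = 81 ≡ 81 (mod 91)
3^32 ≡ 81^2 = 6561 ≡ 9 (mod 91)
45 = 32 + 8 + 4 + 1 in binary powers of 2.
So 3^45 ≡ 9 · 9 · 81 · 3 ≡ 27 (mod 91).
Squaring chain: 27; never reaches −1, so base 3 is a Miller–Rabin witness that 91 is composite.

27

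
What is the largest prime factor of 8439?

8439 = 3 · 2813
2813 = 29 · 97
97 is prime.
So 8439 = 3 · 29 · 97; the largest prime factor is 97.

97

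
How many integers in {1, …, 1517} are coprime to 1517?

1440

Factor: 1517 = 37 · 41.
φ(1517) = (37−1) · (41−1) = 36 · 40 = 1440.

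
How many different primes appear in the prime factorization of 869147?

3

869147 = 23^2 · 1643
1643 = 31 · 53
869147 = 23^2 · 31 · 53, which has 3 distinct prime factors.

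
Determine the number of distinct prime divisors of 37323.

37323 = 3^2 · 4147
4147 = 11 · 377
377 = 13 · 29
37323 = 3^2 · 11 · 13 · 29, which has 4 distinct prime factors.

4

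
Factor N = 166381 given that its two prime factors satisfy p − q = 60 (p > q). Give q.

379

Since p = q + 60, we have 166381 = q(q + 60), so q² + 60q − 166381 = 0.
Discriminant: 60² + 4·166381 = 3600 + 665524 = 669124; √669124 = 818.
q = (−60 + 818)/2 = 379, and p = q + 60 = 439.
Check: 379 · 439 = 166381.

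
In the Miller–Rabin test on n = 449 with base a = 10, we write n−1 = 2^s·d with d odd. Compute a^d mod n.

449 − 1 = 448 = 2^6 · 7, so d = 7.
10^1 ≡ 10 (mod 449)
10^2 ≡ 10^2 = 100 ≡ 100 (mod 449)
10^4 ≡ 100^2 = 10000 ≡ 122 (mod 449)
7 = 4 + 2 + 1 in binary powers of 2.
So 10^7 ≡ 122 · 100 · 10 ≡ 321 (mod 449).
Squaring chain: 321 → 220 → 357 → 382 → 448 → 1; reaches −1, so base 10 does not prove 449 composite.

321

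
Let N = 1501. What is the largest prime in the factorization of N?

1501 = 19 · 79
79 is prime.
So 1501 = 19 · 79; the largest prime factor is 79.

79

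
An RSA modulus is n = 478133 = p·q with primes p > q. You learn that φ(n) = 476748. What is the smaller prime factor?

647

φ(n) = (p−1)(q−1) = n − (p+q) + 1, so p + q = 478133 − 476748 + 1 = 1386.
p and q are the roots of t² − 1386t + 478133 = 0.
Discriminant: 1386² − 4·478133 = 1920996 − 1912532 = 8464; √8464 = 92.
q = (1386 − 92)/2 = 647, p = (1386 + 92)/2 = 739.
Check: 647 · 739 = 478133.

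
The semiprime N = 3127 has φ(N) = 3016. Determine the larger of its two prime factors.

φ(n) = (p−1)(q−1) = n − (p+q) + 1, so p + q = 3127 − 3016 + 1 = 112.
p and q are the roots of t² − 112t + 3127 = 0.
Discriminant: 112² − 4·3127 = 12544 − 12508 = 36; √36 = 6.
q = (112 − 6)/2 = 53, p = (112 + 6)/2 = 59.
Check: 53 · 59 = 3127.

59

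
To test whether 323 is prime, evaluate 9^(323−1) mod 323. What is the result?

251

9^1 ≡ 9 (mod 323)
9^2 ≡ 9^2 = 81 ≡ 81 (mod 323)
9^4 ≡ 81^2 = 6561 ≡ 101 (mod 323)
9^8 ≡ 101^2 = 10201 ≡ 188 (mod 323)
9^16 ≡ 188^2 = 35344 ≡ 137 (mod 323)
9^32 ≡ 137^2 = 18769 ≡ 35 (mod 323)
9^64 ≡ 35^2 = 1225 ≡ 256 (mod 323)
9^128 ≡ 256^2 = 65536 ≡ 290 (mod 323)
9^256 ≡ 290^2 = 84100 ≡ 120 (mod 323)
322 = 256 + 64 + 2 in binary powers of 2.
So 9^322 ≡ 120 · 256 · 81 ≡ 251 (mod 323).
Since 251 ≠ 1, base 9 is a Fermat witness: 323 is composite.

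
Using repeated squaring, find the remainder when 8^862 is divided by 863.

8^1 ≡ 8 (mod 863)
8^2 ≡ 8^2 = 64 ≡ 64 (mod 863)
8^4 ≡ 64^2 = 4096 ≡ 644 (mod 863)
8^8 ≡ 644^2 = 414736 ≡ 496 (mod 863)
8^16 ≡ 496^2 = 246016 ≡ 61 (mod 863)
8^32 ≡ 61^2 = 3721 ≡ 269 (mod 863)
8^64 ≡ 269^2 = 72361 ≡ 732 (mod 863)
8^128 ≡ 732^2 = 535824 ≡ 764 (mod 863)
8^256 ≡ 764^2 = 583696 ≡ 308 (mod 863)
8^512 ≡ 308^2 = 94864 ≡ 797 (mod 863)
862 = 512 + 256 + 64 + 16 + 8 + 4 + 2 in binary powers of 2.
So 8^862 ≡ 797 · 308 · 732 · 61 · 496 · 644 · 64 ≡ 1 (mod 863).
Since the result is 1, base 8 gives no evidence that 863 is composite.

1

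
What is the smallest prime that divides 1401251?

1401251 is odd.
Digit sum 14, not divisible by 3.
Ends in 1: not divisible by 5.
7: 1401251 = 7·200178 + 5
11: 1401251 = 11·127386 + 5
13: 1401251 = 13·107788 + 7
17: 1401251 = 17·82426 + 9
19: 1401251 = 19·73750 + 1
23: 1401251 = 23·60923 + 22
29: 1401251 = 29·48319

29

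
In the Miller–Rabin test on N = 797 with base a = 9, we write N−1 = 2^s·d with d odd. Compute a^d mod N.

797 − 1 = 796 = 2^2 · 199, so d = 199.
9^1 ≡ 9 (mod 797)
9^2 ≡ 9^2 = 81 ≡ 81 (mod 797)
9^4 ≡ 81^2 = 6561 ≡ 185 (mod 797)
9^8 ≡ 185^2 = 34225 ≡ 751 (mod 797)
9^16 ≡ 751^2 = 564001 ≡ 522 (mod 797)
9^32 ≡ 522^2 = 272484 ≡ 707 (mod 797)
9^64 ≡ 707^2 = 499849 ≡ 130 (mod 797)
9^128 ≡ 130^2 = 16900 ≡ 163 (mod 797)
199 = 128 + 64 + 4 + 2 + 1 in binary powers of 2.
So 9^199 ≡ 163 · 130 · 185 · 81 · 9 ≡ 796 (mod 797).
Since 9^d ≡ 796 (mod 797), base 9 does not prove 797 composite.

796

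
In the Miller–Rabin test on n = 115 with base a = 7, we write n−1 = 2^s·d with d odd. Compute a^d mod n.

112

115 − 1 = 114 = 2^1 · 57, so d = 57.
7^1 ≡ 7 (mod 115)
7^2 ≡ 7^2 = 49 ≡ 49 (mod 115)
7^4 ≡ 49^2 = 2401 ≡ 101 (mod 115)
7^8 ≡ 101^2 = 10201 ≡ 81 (mod 115)
7^16 ≡ 81^2 = 6561 ≡ 6 (mod 115)
7^32 ≡ 6^2 = 36 ≡ 36 (mod 115)
57 = 32 + 16 + 8 + 1 in binary powers of 2.
So 7^57 ≡ 36 · 6 · 81 · 7 ≡ 112 (mod 115).
Squaring chain: 112; never reaches −1, so base 7 is a Miller–Rabin witness that 115 is composite.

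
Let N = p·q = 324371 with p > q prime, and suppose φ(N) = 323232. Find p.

φ(n) = (p−1)(q−1) = n − (p+q) + 1, so p + q = 324371 − 323232 + 1 = 1140.
p and q are the roots of t² − 1140t + 324371 = 0.
Discriminant: 1140² − 4·324371 = 1299600 − 1297484 = 2116; √2116 = 46.
q = (1140 − 46)/2 = 547, p = (1140 + 46)/2 = 593.
Check: 547 · 593 = 324371.

593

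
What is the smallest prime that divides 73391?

73391 is odd.
Digit sum 23, not divisible by 3.
Ends in 1: not divisible by 5.
7: 73391 = 7·10484 + 3
11: 73391 = 11·6671 + 10
13: 73391 = 13·5645 + 6
17: 73391 = 17·4317 + 2
19: 73391 = 19·3862 + 13
23: 73391 = 23·3190 + 21
29: 73391 = 29·2530 + 21
31: 73391 = 31·2367 + 14
37: 73391 = 37·1983 + 20
41: 73391 = 41·1790 + 1
43: 73391 = 43·1706 + 33
47: 73391 = 47·1561 + 24
53: 73391 = 53·1384 + 39
59: 73391 = 59·1243 + 54
61: 73391 = 61·1203 + 8
67: 73391 = 67·1095 + 26
71: 73391 = 71·1033 + 48
73: 73391 = 73·1005 + 26
79: 73391 = 79·929

79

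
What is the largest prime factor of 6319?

6319 = 71 · 89
89 is prime.
So 6319 = 71 · 89; the largest prime factor is 89.

89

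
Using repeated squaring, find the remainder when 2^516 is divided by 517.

2^1 ≡ 2 (mod 517)
2^2 ≡ 2^2 = 4 ≡ 4 (mod 517)
2^4 ≡ 4^2 = 16 ≡ 16 (mod 517)
2^8 ≡ 16^2 = 256 ≡ 256 (mod 517)
2^16 ≡ 256^2 = 65536 ≡ 394 (mod 517)
2^32 ≡ 394^2 = 155236 ≡ 136 (mod 517)
2^64 ≡ 136^2 = 18496 ≡ 401 (mod 517)
2^128 ≡ 401^2 = 160801 ≡ 14 (mod 517)
2^256 ≡ 14^2 = 196 ≡ 196 (mod 517)
2^512 ≡ 196^2 = 38416 ≡ 158 (mod 517)
516 = 512 + 4 in binary powers of 2.
So 2^516 ≡ 158 · 16 ≡ 460 (mod 517).
Since 460 ≠ 1, base 2 is a Fermat witness: 517 is composite.

460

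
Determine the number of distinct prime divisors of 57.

2

57 = 3 · 19
57 = 3 · 19, which has 2 distinct prime factors.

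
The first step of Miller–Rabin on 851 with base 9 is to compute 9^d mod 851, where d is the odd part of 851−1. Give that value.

303

851 − 1 = 850 = 2^1 · 425, so d = 425.
9^1 ≡ 9 (mod 851)
9^2 ≡ 9^2 = 81 ≡ 81 (mod 851)
9^4 ≡ 81^2 = 6561 ≡ 604 (mod 851)
9^8 ≡ 604^2 = 364816 ≡ 588 (mod 851)
9^16 ≡ 588^2 = 345744 ≡ 238 (mod 851)
9^32 ≡ 238^2 = 56644 ≡ 478 (mod 851)
9^64 ≡ 478^2 = 228484 ≡ 416 (mod 851)
9^128 ≡ 416^2 = 173056 ≡ 303 (mod 851)
9^256 ≡ 303^2 = 91809 ≡ 752 (mod 851)
425 = 256 + 128 + 32 + 8 + 1 in binary powers of 2.
So 9^425 ≡ 752 · 303 · 478 · 588 · 9 ≡ 303 (mod 851).
Squaring chain: 303; never reaches −1, so base 9 is a Miller–Rabin witness that 851 is composite.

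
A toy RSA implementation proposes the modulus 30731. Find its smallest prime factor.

79

30731 is odd.
Digit sum 14, not divisible by 3.
Ends in 1: not divisible by 5.
7: 30731 = 7·4390 + 1
11: 30731 = 11·2793 + 8
13: 30731 = 13·2363 + 12
17: 30731 = 17·1807 + 12
19: 30731 = 19·1617 + 8
23: 30731 = 23·1336 + 3
29: 30731 = 29·1059 + 20
31: 30731 = 31·991 + 10
37: 30731 = 37·830 + 21
41: 30731 = 41·749 + 22
43: 30731 = 43·714 + 29
47: 30731 = 47·653 + 40
53: 30731 = 53·579 + 44
59: 30731 = 59·520 + 51
61: 30731 = 61·503 + 48
67: 30731 = 67·458 + 45
71: 30731 = 71·432 + 59
73: 30731 = 73·420 + 71
79: 30731 = 79·389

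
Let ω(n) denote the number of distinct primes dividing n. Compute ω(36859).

36859 = 29 · 1271
1271 = 31 · 41
36859 = 29 · 31 · 41, which has 3 distinct prime factors.

3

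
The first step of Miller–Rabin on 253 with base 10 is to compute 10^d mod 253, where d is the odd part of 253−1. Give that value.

253 − 1 = 252 = 2^2 · 63, so d = 63.
10^1 ≡ 10 (mod 253)
10^2 ≡ 10^2 = 100 ≡ 100 (mod 253)
10^4 ≡ 100^2 = 10000 ≡ 133 (mod 253)
10^8 ≡ 133^2 = 17689 ≡ 232 (mod 253)
10^16 ≡ 232^2 = 53824 ≡ 188 (mod 253)
10^32 ≡ 188^2 = 35344 ≡ 177 (mod 253)
63 = 32 + 16 + 8 + 4 + 2 + 1 in binary powers of 2.
So 10^63 ≡ 177 · 188 · 232 · 133 · 100 · 10 ≡ 21 (mod 253).
Squaring chain: 21 → 188; never reaches −1, so base 10 is a Miller–Rabin witness that 253 is composite.

21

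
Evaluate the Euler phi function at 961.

930

Factor: 961 = 31^2.
φ(961) = 31^1·(31−1) = 930.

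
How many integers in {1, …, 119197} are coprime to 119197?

107328

Factor: 119197 = 13 · 53 · 173.
φ(119197) = (13−1) · (53−1) · (173−1) = 12 · 52 · 172 = 107328.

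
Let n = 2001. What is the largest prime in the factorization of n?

2001 = 3 · 667
667 = 23 · 29
29 is prime.
So 2001 = 3 · 23 · 29; the largest prime factor is 29.

29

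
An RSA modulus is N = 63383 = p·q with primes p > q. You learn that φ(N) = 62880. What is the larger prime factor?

263

φ(n) = (p−1)(q−1) = n − (p+q) + 1, so p + q = 63383 − 62880 + 1 = 504.
p and q are the roots of t² − 504t + 63383 = 0.
Discriminant: 504² − 4·63383 = 254016 − 253532 = 484; √484 = 22.
q = (504 − 22)/2 = 241, p = (504 + 22)/2 = 263.
Check: 241 · 263 = 63383.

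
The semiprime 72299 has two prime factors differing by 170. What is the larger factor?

Since p = q + 170, we have 72299 = q(q + 170), so q² + 170q − 72299 = 0.
Discriminant: 170² + 4·72299 = 28900 + 289196 = 318096; √318096 = 564.
q = (−170 + 564)/2 = 197, and p = q + 170 = 367.
Check: 197 · 367 = 72299.

367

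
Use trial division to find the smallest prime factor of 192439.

192439 is odd.
Digit sum 28, not divisible by 3.
Ends in 9: not divisible by 5.
7: 192439 = 7·27491 + 2
11: 192439 = 11·17494 + 5
13: 192439 = 13·14803

13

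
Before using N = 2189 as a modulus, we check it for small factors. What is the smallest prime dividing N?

2189 is odd.
Digit sum 20, not divisible by 3.
Ends in 9: not divisible by 5.
7: 2189 = 7·312 + 5
11: 2189 = 11·199

11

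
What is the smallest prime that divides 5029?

5029 is odd.
Digit sum 16, not divisible by 3.
Ends in 9: not divisible by 5.
7: 5029 = 7·718 + 3
11: 5029 = 11·457 + 2
13: 5029 = 13·386 + 11
17: 5029 = 17·295 + 14
19: 5029 = 19·264 + 13
23: 5029 = 23·218 + 15
29: 5029 = 29·173 + 12
31: 5029 = 31·162 + 7
37: 5029 = 37·135 + 34
41: 5029 = 41·122 + 27
43: 5029 = 43·116 + 41
47: 5029 = 47·107

47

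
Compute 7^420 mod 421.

7^1 ≡ 7 (mod 421)
7^2 ≡ 7^2 = 49 ≡ 49 (mod 421)
7^4 ≡ 49^2 = 2401 ≡ 296 (mod 421)
7^8 ≡ 296^2 = 87616 ≡ 48 (mod 421)
7^16 ≡ 48^2 = 2304 ≡ 199 (mod 421)
7^32 ≡ 199^2 = 39601 ≡ 27 (mod 421)
7^64 ≡ 27^2 = 729 ≡ 308 (mod 421)
7^128 ≡ 308^2 = 94864 ≡ 139 (mod 421)
7^256 ≡ 139^2 = 19321 ≡ 376 (mod 421)
420 = 256 + 128 + 32 + 4 in binary powers of 2.
So 7^420 ≡ 376 · 139 · 27 · 296 ≡ 1 (mod 421).
Since the result is 1, base 7 gives no evidence that 421 is composite.

1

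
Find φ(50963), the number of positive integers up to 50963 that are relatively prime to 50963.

Factor: 50963 = 11 · 41 · 113.
φ(50963) = (11−1) · (41−1) · (113−1) = 10 · 40 · 112 = 44800.

44800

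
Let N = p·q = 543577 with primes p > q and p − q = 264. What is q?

Since p = q + 264, we have 543577 = q(q + 264), so q² + 264q − 543577 = 0.
Discriminant: 264² + 4·543577 = 69696 + 2174308 = 2244004; √2244004 = 1498.
q = (−264 + 1498)/2 = 617, and p = q + 264 = 881.
Check: 617 · 881 = 543577.

617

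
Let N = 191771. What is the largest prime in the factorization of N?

73

191771 = 37 · 5183
5183 = 71 · 73
73 is prime.
So 191771 = 37 · 71 · 73; the largest prime factor is 73.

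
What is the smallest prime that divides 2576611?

2576611 is odd.
Digit sum 28, not divisible by 3.
Ends in 1: not divisible by 5.
7: 2576611 = 7·368087 + 2
11: 2576611 = 11·234237 + 4
13: 2576611 = 13·198200 + 11
17: 2576611 = 17·151565 + 6
19: 2576611 = 19·135611 + 2
23: 2576611 = 23·112026 + 13
29: 2576611 = 29·88848 + 19
31: 2576611 = 31·83116 + 15
37: 2576611 = 37·69638 + 5
41: 2576611 = 41·62844 + 7
43: 2576611 = 43·59921 + 8
47: 2576611 = 47·54821 + 24
53: 2576611 = 53·48615 + 16
59: 2576611 = 59·43671 + 22
61: 2576611 = 61·42239 + 32
67: 2576611 = 67·38456 + 59
71: 2576611 = 71·36290 + 21
73: 2576611 = 73·35296 + 3
79: 2576611 = 79·32615 + 26
83: 2576611 = 83·31043 + 42
89: 2576611 = 89·28950 + 61
97: 2576611 = 97·26563

97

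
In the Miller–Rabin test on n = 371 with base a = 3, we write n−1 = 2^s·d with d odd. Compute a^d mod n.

26

371 − 1 = 370 = 2^1 · 185, so d = 185.
3^1 ≡ 3 (mod 371)
3^2 ≡ 3^2 = 9 ≡ 9 (mod 371)
3^4 ≡ 9^2 = 81 ≡ 81 (mod 371)
3^8 ≡ 81^2 = 6561 ≡ 254 (mod 371)
3^16 ≡ 254^2 = 64516 ≡ 333 (mod 371)
3^32 ≡ 333^2 = 110889 ≡ 331 (mod 371)
3^64 ≡ 331^2 = 109561 ≡ 116 (mod 371)
3^128 ≡ 116^2 = 13456 ≡ 100 (mod 371)
185 = 128 + 32 + 16 + 8 + 1 in binary powers of 2.
So 3^185 ≡ 100 · 331 · 333 · 254 · 3 ≡ 26 (mod 371).
Squaring chain: 26; never reaches −1, so base 3 is a Miller–Rabin witness that 371 is composite.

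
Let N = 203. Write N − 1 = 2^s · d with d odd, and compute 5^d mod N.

203 − 1 = 202 = 2^1 · 101, so d = 101.
5^1 ≡ 5 (mod 203)
5^2 ≡ 5^2 = 25 ≡ 25 (mod 203)
5^4 ≡ 25^2 = 625 ≡ 16 (mod 203)
5^8 ≡ 16^2 = 256 ≡ 53 (mod 203)
5^16 ≡ 53^2 = 2809 ≡ 170 (mod 203)
5^32 ≡ 170^2 = 28900 ≡ 74 (mod 203)
5^64 ≡ 74^2 = 5476 ≡ 198 (mod 203)
101 = 64 + 32 + 4 + 1 in binary powers of 2.
So 5^101 ≡ 198 · 74 · 16 · 5 ≡ 38 (mod 203).
Squaring chain: 38; never reaches −1, so base 5 is a Miller–Rabin witness that 203 is composite.

38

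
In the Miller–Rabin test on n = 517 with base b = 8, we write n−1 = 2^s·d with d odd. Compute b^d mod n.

517 − 1 = 516 = 2^2 · 129, so d = 129.
8^1 ≡ 8 (mod 517)
8^2 ≡ 8^2 = 64 ≡ 64 (mod 517)
8^4 ≡ 64^2 = 4096 ≡ 477 (mod 517)
8^8 ≡ 477^2 = 227529 ≡ 49 (mod 517)
8^16 ≡ 49^2 = 2401 ≡ 333 (mod 517)
8^32 ≡ 333^2 = 110889 ≡ 251 (mod 517)
8^64 ≡ 251^2 = 63001 ≡ 444 (mod 517)
8^128 ≡ 444^2 = 197136 ≡ 159 (mod 517)
129 = 128 + 1 in binary powers of 2.
So 8^129 ≡ 159 · 8 ≡ 238 (mod 517).
Squaring chain: 238 → 291; never reaches −1, so base 8 is a Miller–Rabin witness that 517 is composite.

238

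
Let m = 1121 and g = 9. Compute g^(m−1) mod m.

63

9^1 ≡ 9 (mod 1121)
9^2 ≡ 9^2 = 81 ≡ 81 (mod 1121)
9^4 ≡ 81^2 = 6561 ≡ 956 (mod 1121)
9^8 ≡ 956^2 = 913936 ≡ 321 (mod 1121)
9^16 ≡ 321^2 = 103041 ≡ 1030 (mod 1121)
9^32 ≡ 1030^2 = 1060900 ≡ 434 (mod 1121)
9^64 ≡ 434^2 = 188356 ≡ 28 (mod 1121)
9^128 ≡ 28^2 = 784 ≡ 784 (mod 1121)
9^256 ≡ 784^2 = 614656 ≡ 348 (mod 1121)
9^512 ≡ 348^2 = 121104 ≡ 36 (mod 1121)
9^1024 ≡ 36^2 = 1296 ≡ 175 (mod 1121)
1120 = 1024 + 64 + 32 in binary powers of 2.
So 9^1120 ≡ 175 · 28 · 434 ≡ 63 (mod 1121).
Since 63 ≠ 1, base 9 is a Fermat witness: 1121 is composite.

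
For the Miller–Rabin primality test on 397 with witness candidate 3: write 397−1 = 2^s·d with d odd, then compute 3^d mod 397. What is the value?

397 − 1 = 396 = 2^2 · 99, so d = 99.
3^1 ≡ 3 (mod 397)
3^2 ≡ 3^2 = 9 ≡ 9 (mod 397)
3^4 ≡ 9^2 = 81 ≡ 81 (mod 397)
3^8 ≡ 81^2 = 6561 ≡ 209 (mod 397)
3^16 ≡ 209^2 = 43681 ≡ 11 (mod 397)
3^32 ≡ 11^2 = 121 ≡ 121 (mod 397)
3^64 ≡ 121^2 = 14641 ≡ 349 (mod 397)
99 = 64 + 32 + 2 + 1 in binary powers of 2.
So 3^99 ≡ 349 · 121 · 9 · 3 ≡ 396 (mod 397).
Since 3^d ≡ 396 (mod 397), base 3 does not prove 397 composite.

396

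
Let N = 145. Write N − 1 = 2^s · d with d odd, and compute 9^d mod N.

145 − 1 = 144 = 2^4 · 9, so d = 9.
9^1 ≡ 9 (mod 145)
9^2 ≡ 9^2 = 81 ≡ 81 (mod 145)
9^4 ≡ 81^2 = 6561 ≡ 36 (mod 145)
9^8 ≡ 36^2 = 1296 ≡ 136 (mod 145)
9 = 8 + 1 in binary powers of 2.
So 9^9 ≡ 136 · 9 ≡ 64 (mod 145).
Squaring chain: 64 → 36 → 136 → 81; never reaches −1, so base 9 is a Miller–Rabin witness that 145 is composite.

64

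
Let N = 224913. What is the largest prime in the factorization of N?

79

224913 = 3 · 74971
74971 = 13 · 5767
5767 = 73 · 79
79 is prime.
So 224913 = 3 · 13 · 73 · 79; the largest prime factor is 79.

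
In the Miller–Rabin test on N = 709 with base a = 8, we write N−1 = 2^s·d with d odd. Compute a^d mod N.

613

709 − 1 = 708 = 2^2 · 177, so d = 177.
8^1 ≡ 8 (mod 709)
8^2 ≡ 8^2 = 64 ≡ 64 (mod 709)
8^4 ≡ 64^2 = 4096 ≡ 551 (mod 709)
8^8 ≡ 551^2 = 303601 ≡ 149 (mod 709)
8^16 ≡ 149^2 = 22201 ≡ 222 (mod 709)
8^32 ≡ 222^2 = 49284 ≡ 363 (mod 709)
8^64 ≡ 363^2 = 131769 ≡ 604 (mod 709)
8^128 ≡ 604^2 = 364816 ≡ 390 (mod 709)
177 = 128 + 32 + 16 + 1 in binary powers of 2.
So 8^177 ≡ 390 · 363 · 222 · 8 ≡ 613 (mod 709).
Squaring chain: 613 → 708; reaches −1, so base 8 does not prove 709 composite.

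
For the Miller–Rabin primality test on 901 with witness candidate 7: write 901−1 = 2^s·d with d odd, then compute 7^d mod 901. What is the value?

143

901 − 1 = 900 = 2^2 · 225, so d = 225.
7^1 ≡ 7 (mod 901)
7^2 ≡ 7^2 = 49 ≡ 49 (mod 901)
7^4 ≡ 49^2 = 2401 ≡ 599 (mod 901)
7^8 ≡ 599^2 = 358801 ≡ 203 (mod 901)
7^16 ≡ 203^2 = 41209 ≡ 664 (mod 901)
7^32 ≡ 664^2 = 440896 ≡ 307 (mod 901)
7^64 ≡ 307^2 = 94249 ≡ 545 (mod 901)
7^128 ≡ 545^2 = 297025 ≡ 596 (mod 901)
225 = 128 + 64 + 32 + 1 in binary powers of 2.
So 7^225 ≡ 596 · 545 · 307 · 7 ≡ 143 (mod 901).
Squaring chain: 143 → 627; never reaches −1, so base 7 is a Miller–Rabin witness that 901 is composite.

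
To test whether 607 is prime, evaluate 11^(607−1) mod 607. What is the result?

1

11^1 ≡ 11 (mod 607)
11^2 ≡ 11^2 = 121 ≡ 121 (mod 607)
11^4 ≡ 121^2 = 14641 ≡ 73 (mod 607)
11^8 ≡ 73^2 = 5329 ≡ 473 (mod 607)
11^16 ≡ 473^2 = 223729 ≡ 353 (mod 607)
11^32 ≡ 353^2 = 124609 ≡ 174 (mod 607)
11^64 ≡ 174^2 = 30276 ≡ 533 (mod 607)
11^128 ≡ 533^2 = 284089 ≡ 13 (mod 607)
11^256 ≡ 13^2 = 169 ≡ 169 (mod 607)
11^512 ≡ 169^2 = 28561 ≡ 32 (mod 607)
606 = 512 + 64 + 16 + 8 + 4 + 2 in binary powers of 2.
So 11^606 ≡ 32 · 533 · 353 · 473 · 73 · 121 ≡ 1 (mod 607).
Since the result is 1, base 11 gives no evidence that 607 is composite.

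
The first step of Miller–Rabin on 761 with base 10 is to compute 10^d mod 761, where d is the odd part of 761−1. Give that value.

761 − 1 = 760 = 2^3 · 95, so d = 95.
10^1 ≡ 10 (mod 761)
10^2 ≡ 10^2 = 100 ≡ 100 (mod 761)
10^4 ≡ 100^2 = 10000 ≡ 107 (mod 761)
10^8 ≡ 107^2 = 11449 ≡ 34 (mod 761)
10^16 ≡ 34^2 = 1156 ≡ 395 (mod 761)
10^32 ≡ 395^2 = 156025 ≡ 20 (mod 761)
10^64 ≡ 20^2 = 400 ≡ 400 (mod 761)
95 = 64 + 16 + 8 + 4 + 2 + 1 in binary powers of 2.
So 10^95 ≡ 400 · 395 · 34 · 107 · 100 · 10 ≡ 39 (mod 761).
Squaring chain: 39 → 760 → 1; reaches −1, so base 10 does not prove 761 composite.

39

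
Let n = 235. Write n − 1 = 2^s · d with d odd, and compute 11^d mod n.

235 − 1 = 234 = 2^1 · 117, so d = 117.
11^1 ≡ 11 (mod 235)
11^2 ≡ 11^2 = 121 ≡ 121 (mod 235)
11^4 ≡ 121^2 = 14641 ≡ 71 (mod 235)
11^8 ≡ 71^2 = 5041 ≡ 106 (mod 235)
11^16 ≡ 106^2 = 11236 ≡ 191 (mod 235)
11^32 ≡ 191^2 = 36481 ≡ 56 (mod 235)
11^64 ≡ 56^2 = 3136 ≡ 81 (mod 235)
117 = 64 + 32 + 16 + 4 + 1 in binary powers of 2.
So 11^117 ≡ 81 · 56 · 191 · 71 · 11 ≡ 161 (mod 235).
Squaring chain: 161; never reaches −1, so base 11 is a Miller–Rabin witness that 235 is composite.

161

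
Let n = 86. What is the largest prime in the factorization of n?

86 = 2 · 43
43 is prime.
So 86 = 2 · 43; the largest prime factor is 43.

43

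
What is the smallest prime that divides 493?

17

493 is odd.
Digit sum 16, not divisible by 3.
Ends in 3: not divisible by 5.
7: 493 = 7·70 + 3
11: 493 = 11·44 + 9
13: 493 = 13·37 + 12
17: 493 = 17·29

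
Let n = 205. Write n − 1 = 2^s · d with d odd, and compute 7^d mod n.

205 − 1 = 204 = 2^2 · 51, so d = 51.
7^1 ≡ 7 (mod 205)
7^2 ≡ 7^2 = 49 ≡ 49 (mod 205)
7^4 ≡ 49^2 = 2401 ≡ 146 (mod 205)
7^8 ≡ 146^2 = 21316 ≡ 201 (mod 205)
7^16 ≡ 201^2 = 40401 ≡ 16 (mod 205)
7^32 ≡ 16^2 = 256 ≡ 51 (mod 205)
51 = 32 + 16 + 2 + 1 in binary powers of 2.
So 7^51 ≡ 51 · 16 · 49 · 7 ≡ 63 (mod 205).
Squaring chain: 63 → 74; never reaches −1, so base 7 is a Miller–Rabin witness that 205 is composite.

63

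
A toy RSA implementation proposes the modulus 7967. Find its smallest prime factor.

31

7967 is odd.
Digit sum 29, not divisible by 3.
Ends in 7: not divisible by 5.
7: 7967 = 7·1138 + 1
11: 7967 = 11·724 + 3
13: 7967 = 13·612 + 11
17: 7967 = 17·468 + 11
19: 7967 = 19·419 + 6
23: 7967 = 23·346 + 9
29: 7967 = 29·274 + 21
31: 7967 = 31·257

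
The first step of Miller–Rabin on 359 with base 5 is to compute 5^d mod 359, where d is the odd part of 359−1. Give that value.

1

359 − 1 = 358 = 2^1 · 179, so d = 179.
5^1 ≡ 5 (mod 359)
5^2 ≡ 5^2 = 25 ≡ 25 (mod 359)
5^4 ≡ 25^2 = 625 ≡ 266 (mod 359)
5^8 ≡ 266^2 = 70756 ≡ 33 (mod 359)
5^16 ≡ 33^2 = 1089 ≡ 12 (mod 359)
5^32 ≡ 12^2 = 144 ≡ 144 (mod 359)
5^64 ≡ 144^2 = 20736 ≡ 273 (mod 359)
5^128 ≡ 273^2 = 74529 ≡ 216 (mod 359)
179 = 128 + 32 + 16 + 2 + 1 in binary powers of 2.
So 5^179 ≡ 216 · 144 · 12 · 25 · 5 ≡ 1 (mod 359).
Since 5^d ≡ 1 (mod 359), base 5 does not prove 359 composite.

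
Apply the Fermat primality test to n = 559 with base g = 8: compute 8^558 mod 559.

8^1 ≡ 8 (mod 559)
8^2 ≡ 8^2 = 64 ≡ 64 (mod 559)
8^4 ≡ 64^2 = 4096 ≡ 183 (mod 559)
8^8 ≡ 183^2 = 33489 ≡ 508 (mod 559)
8^16 ≡ 508^2 = 258064 ≡ 365 (mod 559)
8^32 ≡ 365^2 = 133225 ≡ 183 (mod 559)
8^64 ≡ 183^2 = 33489 ≡ 508 (mod 559)
8^128 ≡ 508^2 = 258064 ≡ 365 (mod 559)
8^256 ≡ 365^2 = 133225 ≡ 183 (mod 559)
8^512 ≡ 183^2 = 33489 ≡ 508 (mod 559)
558 = 512 + 32 + 8 + 4 + 2 in binary powers of 2.
So 8^558 ≡ 508 · 183 · 508 · 183 · 64 ≡ 428 (mod 559).
Since 428 ≠ 1, base 8 is a Fermat witness: 559 is composite.

428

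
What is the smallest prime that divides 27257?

97

27257 is odd.
Digit sum 23, not divisible by 3.
Ends in 7: not divisible by 5.
7: 27257 = 7·3893 + 6
11: 27257 = 11·2477 + 10
13: 27257 = 13·2096 + 9
17: 27257 = 17·1603 + 6
19: 27257 = 19·1434 + 11
23: 27257 = 23·1185 + 2
29: 27257 = 29·939 + 26
31: 27257 = 31·879 + 8
37: 27257 = 37·736 + 25
41: 27257 = 41·664 + 33
43: 27257 = 43·633 + 38
47: 27257 = 47·579 + 44
53: 27257 = 53·514 + 15
59: 27257 = 59·461 + 58
61: 27257 = 61·446 + 51
67: 27257 = 67·406 + 55
71: 27257 = 71·383 + 64
73: 27257 = 73·373 + 28
79: 27257 = 79·345 + 2
83: 27257 = 83·328 + 33
89: 27257 = 89·306 + 23
97: 27257 = 97·281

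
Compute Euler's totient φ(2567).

Factor: 2567 = 17 · 151.
φ(2567) = (17−1) · (151−1) = 16 · 150 = 2400.

2400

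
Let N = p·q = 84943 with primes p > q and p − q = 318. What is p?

491

Since p = q + 318, we have 84943 = q(q + 318), so q² + 318q − 84943 = 0.
Discriminant: 318² + 4·84943 = 101124 + 339772 = 440896; √440896 = 664.
q = (−318 + 664)/2 = 173, and p = q + 318 = 491.
Check: 173 · 491 = 84943.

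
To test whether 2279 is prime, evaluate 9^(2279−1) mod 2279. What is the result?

702

9^1 ≡ 9 (mod 2279)
9^2 ≡ 9^2 = 81 ≡ 81 (mod 2279)
9^4 ≡ 81^2 = 6561 ≡ 2003 (mod 2279)
9^8 ≡ 2003^2 = 4012009 ≡ 969 (mod 2279)
9^16 ≡ 969^2 = 938961 ≡ 13 (mod 2279)
9^32 ≡ 13^2 = 169 ≡ 169 (mod 2279)
9^64 ≡ 169^2 = 28561 ≡ 1213 (mod 2279)
9^128 ≡ 1213^2 = 1471369 ≡ 1414 (mod 2279)
9^256 ≡ 1414^2 = 1999396 ≡ 713 (mod 2279)
9^512 ≡ 713^2 = 508369 ≡ 152 (mod 2279)
9^1024 ≡ 152^2 = 23104 ≡ 314 (mod 2279)
9^2048 ≡ 314^2 = 98596 ≡ 599 (mod 2279)
2278 = 2048 + 128 + 64 + 32 + 4 + 2 in binary powers of 2.
So 9^2278 ≡ 599 · 1414 · 1213 · 169 · 2003 · 81 ≡ 702 (mod 2279).
Since 702 ≠ 1, base 9 is a Fermat witness: 2279 is composite.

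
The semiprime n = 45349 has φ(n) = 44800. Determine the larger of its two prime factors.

φ(n) = (p−1)(q−1) = n − (p+q) + 1, so p + q = 45349 − 44800 + 1 = 550.
p and q are the roots of t² − 550t + 45349 = 0.
Discriminant: 550² − 4·45349 = 302500 − 181396 = 121104; √121104 = 348.
q = (550 − 348)/2 = 101, p = (550 + 348)/2 = 449.
Check: 101 · 449 = 45349.

449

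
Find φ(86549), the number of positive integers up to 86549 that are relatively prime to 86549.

Factor: 86549 = 23 · 53 · 71.
φ(86549) = (23−1) · (53−1) · (71−1) = 22 · 52 · 70 = 80080.

80080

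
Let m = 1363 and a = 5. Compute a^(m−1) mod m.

306

5^1 ≡ 5 (mod 1363)
5^2 ≡ 5^2 = 25 ≡ 25 (mod 1363)
5^4 ≡ 25^2 = 625 ≡ 625 (mod 1363)
5^8 ≡ 625^2 = 390625 ≡ 807 (mod 1363)
5^16 ≡ 807^2 = 651249 ≡ 1098 (mod 1363)
5^32 ≡ 1098^2 = 1205604 ≡ 712 (mod 1363)
5^64 ≡ 712^2 = 506944 ≡ 1271 (mod 1363)
5^128 ≡ 1271^2 = 1615441 ≡ 286 (mod 1363)
5^256 ≡ 286^2 = 81796 ≡ 16 (mod 1363)
5^512 ≡ 16^2 = 256 ≡ 256 (mod 1363)
5^1024 ≡ 256^2 = 65536 ≡ 112 (mod 1363)
1362 = 1024 + 256 + 64 + 16 + 2 in binary powers of 2.
So 5^1362 ≡ 112 · 16 · 1271 · 1098 · 25 ≡ 306 (mod 1363).
Since 306 ≠ 1, base 5 is a Fermat witness: 1363 is composite.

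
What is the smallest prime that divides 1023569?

1023569 is odd.
Digit sum 26, not divisible by 3.
Ends in 9: not divisible by 5.
7: 1023569 = 7·146224 + 1
11: 1023569 = 11·93051 + 8
13: 1023569 = 13·78736 + 1
17: 1023569 = 17·60209 + 16
19: 1023569 = 19·53872 + 1
23: 1023569 = 23·44503

23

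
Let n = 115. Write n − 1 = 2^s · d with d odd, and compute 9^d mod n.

115 − 1 = 114 = 2^1 · 57, so d = 57.
9^1 ≡ 9 (mod 115)
9^2 ≡ 9^2 = 81 ≡ 81 (mod 115)
9^4 ≡ 81^2 = 6561 ≡ 6 (mod 115)
9^8 ≡ 6^2 = 36 ≡ 36 (mod 115)
9^16 ≡ 36^2 = 1296 ≡ 31 (mod 115)
9^32 ≡ 31^2 = 961 ≡ 41 (mod 115)
57 = 32 + 16 + 8 + 1 in binary powers of 2.
So 9^57 ≡ 41 · 31 · 36 · 9 ≡ 104 (mod 115).
Squaring chain: 104; never reaches −1, so base 9 is a Miller–Rabin witness that 115 is composite.

104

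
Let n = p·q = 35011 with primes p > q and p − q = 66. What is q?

157

Since p = q + 66, we have 35011 = q(q + 66), so q² + 66q − 35011 = 0.
Discriminant: 66² + 4·35011 = 4356 + 140044 = 144400; √144400 = 380.
q = (−66 + 380)/2 = 157, and p = q + 66 = 223.
Check: 157 · 223 = 35011.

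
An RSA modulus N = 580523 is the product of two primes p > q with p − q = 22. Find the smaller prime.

751

Since p = q + 22, we have 580523 = q(q + 22), so q² + 22q − 580523 = 0.
Discriminant: 22² + 4·580523 = 484 + 2322092 = 2322576; √2322576 = 1524.
q = (−22 + 1524)/2 = 751, and p = q + 22 = 773.
Check: 751 · 773 = 580523.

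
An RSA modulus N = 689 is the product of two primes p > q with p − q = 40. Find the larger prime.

53

Since p = q + 40, we have 689 = q(q + 40), so q² + 40q − 689 = 0.
Discriminant: 40² + 4·689 = 1600 + 2756 = 4356; √4356 = 66.
q = (−40 + 66)/2 = 13, and p = q + 40 = 53.
Check: 13 · 53 = 689.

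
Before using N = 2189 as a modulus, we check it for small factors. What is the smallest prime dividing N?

2189 is odd.
Digit sum 20, not divisible by 3.
Ends in 9: not divisible by 5.
7: 2189 = 7·312 + 5
11: 2189 = 11·199

11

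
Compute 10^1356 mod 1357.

196

10^1 ≡ 10 (mod 1357)
10^2 ≡ 10^2 = 100 ≡ 100 (mod 1357)
10^4 ≡ 100^2 = 10000 ≡ 501 (mod 1357)
10^8 ≡ 501^2 = 251001 ≡ 1313 (mod 1357)
10^16 ≡ 1313^2 = 1723969 ≡ 579 (mod 1357)
10^32 ≡ 579^2 = 335241 ≡ 62 (mod 1357)
10^64 ≡ 62^2 = 3844 ≡ 1130 (mod 1357)
10^128 ≡ 1130^2 = 1276900 ≡ 1320 (mod 1357)
10^256 ≡ 1320^2 = 1742400 ≡ 12 (mod 1357)
10^512 ≡ 12^2 = 144 ≡ 144 (mod 1357)
10^1024 ≡ 144^2 = 20736 ≡ 381 (mod 1357)
1356 = 1024 + 256 + 64 + 8 + 4 in binary powers of 2.
So 10^1356 ≡ 381 · 12 · 1130 · 1313 · 501 ≡ 196 (mod 1357).
Since 196 ≠ 1, base 10 is a Fermat witness: 1357 is composite.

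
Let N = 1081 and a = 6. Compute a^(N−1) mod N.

243

6^1 ≡ 6 (mod 1081)
6^2 ≡ 6^2 = 36 ≡ 36 (mod 1081)
6^4 ≡ 36^2 = 1296 ≡ 215 (mod 1081)
6^8 ≡ 215^2 = 46225 ≡ 823 (mod 1081)
6^16 ≡ 823^2 = 677329 ≡ 623 (mod 1081)
6^32 ≡ 623^2 = 388129 ≡ 50 (mod 1081)
6^64 ≡ 50^2 = 2500 ≡ 338 (mod 1081)
6^128 ≡ 338^2 = 114244 ≡ 739 (mod 1081)
6^256 ≡ 739^2 = 546121 ≡ 216 (mod 1081)
6^512 ≡ 216^2 = 46656 ≡ 173 (mod 1081)
6^1024 ≡ 173^2 = 29929 ≡ 742 (mod 1081)
1080 = 1024 + 32 + 16 + 8 in binary powers of 2.
So 6^1080 ≡ 742 · 50 · 623 · 823 ≡ 243 (mod 1081).
Since 243 ≠ 1, base 6 is a Fermat witness: 1081 is composite.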